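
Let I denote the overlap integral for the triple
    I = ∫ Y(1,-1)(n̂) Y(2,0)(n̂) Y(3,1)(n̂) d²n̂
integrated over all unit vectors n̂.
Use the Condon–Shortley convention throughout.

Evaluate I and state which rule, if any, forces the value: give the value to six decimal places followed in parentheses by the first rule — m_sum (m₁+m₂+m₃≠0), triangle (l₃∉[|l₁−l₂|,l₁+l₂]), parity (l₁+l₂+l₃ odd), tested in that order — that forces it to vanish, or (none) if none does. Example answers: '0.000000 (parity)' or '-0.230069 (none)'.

-0.202301 (none)

Checks pass: Σm=0; 6 even; l₃=3∈[1,3].
(2·1+1)(2·2+1)(2·3+1) = 105
Δ: 0! 2! 4! / 7! → 1/105
sum: t=0:+1/4 = 1/4
3j²(1 2 3; 0 0 0) = Δ·Π!·Σ² = 3/35  (sign -1)
sum: t=0:+1/8 = 1/8
3j²(1 2 3; -1 0 1) = Δ·Π!·Σ² = 2/35  (sign +1)
combine: 4πI² = 105·3/35·2/35 = 18/35
take √, sign -1: I = -0.20230066
No selection rule forces the value: the integral is nonzero (none).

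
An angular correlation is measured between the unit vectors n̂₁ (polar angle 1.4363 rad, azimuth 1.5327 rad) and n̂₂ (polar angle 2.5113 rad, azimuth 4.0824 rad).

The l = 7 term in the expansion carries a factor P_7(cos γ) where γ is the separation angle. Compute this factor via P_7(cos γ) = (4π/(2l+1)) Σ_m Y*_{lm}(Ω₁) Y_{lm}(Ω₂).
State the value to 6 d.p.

Summing Y*_{l m}(θ₁,φ₁)·Y_{l m}(θ₂,φ₂) over m ∈ [−7, 7]; prefactor 4π/(2·7+1) = 0.837758:
  m=-7: Y*=(-0.123665, -0.452685)  Y=(-0.011792, 0.003680)  product (0.003124, 0.004883)
  m=-6: Y*=(-0.231411, 0.053836)  Y=(-0.050879, -0.037751)  product (0.013806, 0.005997)
  m=-5: Y*=(-0.050872, -0.263832)  Y=(0.001631, -0.195296)  product (-0.051608, 0.009505)
  m=-4: Y*=(-0.259467, 0.039848)  Y=(0.318929, -0.228475)  product (-0.073647, 0.071990)
  m=-3: Y*=(-0.022831, -0.198895)  Y=(0.448060, 0.148070)  product (0.019221, -0.092497)
  m=-2: Y*=(-0.268461, 0.020494)  Y=(0.055299, 0.172146)  product (-0.018374, -0.045081)
  m=-1: Y*=(-0.006582, -0.172687)  Y=(0.188038, -0.257904)  product (-0.045774, -0.030774)
  m=+0: Y*=(-0.270640, -0.000000)  Y=(0.294475, 0.000000)  product (-0.079697, -0.000000)
  m=+1: Y*=(0.006582, -0.172687)  Y=(-0.188038, -0.257904)  product (-0.045774, 0.030774)
  m=+2: Y*=(-0.268461, -0.020494)  Y=(0.055299, -0.172146)  product (-0.018374, 0.045081)
  m=+3: Y*=(0.022831, -0.198895)  Y=(-0.448060, 0.148070)  product (0.019221, 0.092497)
  m=+4: Y*=(-0.259467, -0.039848)  Y=(0.318929, 0.228475)  product (-0.073647, -0.071990)
  m=+5: Y*=(0.050872, -0.263832)  Y=(-0.001631, -0.195296)  product (-0.051608, -0.009505)
  m=+6: Y*=(-0.231411, -0.053836)  Y=(-0.050879, 0.037751)  product (0.013806, -0.005997)
  m=+7: Y*=(0.123665, -0.452685)  Y=(0.011792, 0.003680)  product (0.003124, -0.004883)
Total Σ_m = (-0.386202, 0.000000). Multiply by 0.837758: (-0.323543, 0.000000). P_7(cos γ) = -0.323543

-0.323543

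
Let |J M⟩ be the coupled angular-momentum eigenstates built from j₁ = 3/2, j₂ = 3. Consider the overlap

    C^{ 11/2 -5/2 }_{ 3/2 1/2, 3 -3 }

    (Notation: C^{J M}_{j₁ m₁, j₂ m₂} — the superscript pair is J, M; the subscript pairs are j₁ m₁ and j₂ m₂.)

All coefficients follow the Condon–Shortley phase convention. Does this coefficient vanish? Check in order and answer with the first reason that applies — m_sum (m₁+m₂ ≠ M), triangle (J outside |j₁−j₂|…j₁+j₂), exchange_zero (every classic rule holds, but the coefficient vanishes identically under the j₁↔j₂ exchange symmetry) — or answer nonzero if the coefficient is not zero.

triangle

m-sum: m₁+m₂ = 1/2+(-3) = -5/2, M = -5/2  ✓
triangle: need |j₁−j₂| ≤ J ≤ j₁+j₂, i.e. J ∈ [3/2, 9/2]; J = 11/2 is outside ✗ ⇒ coefficient is 0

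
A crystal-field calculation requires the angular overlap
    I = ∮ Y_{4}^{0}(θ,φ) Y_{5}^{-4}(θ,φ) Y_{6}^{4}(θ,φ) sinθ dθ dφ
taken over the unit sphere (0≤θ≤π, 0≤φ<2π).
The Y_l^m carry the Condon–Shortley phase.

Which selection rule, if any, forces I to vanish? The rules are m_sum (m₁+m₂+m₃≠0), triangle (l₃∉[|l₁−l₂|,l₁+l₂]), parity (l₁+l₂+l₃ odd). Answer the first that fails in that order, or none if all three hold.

parity

azimuthal sum: 0 − 4 + 4 = 0  ✓
1 ≤ 6 ≤ 9 (triangle on l)  ✓
L = 4 + 5 + 6 = 15 (odd)  ✗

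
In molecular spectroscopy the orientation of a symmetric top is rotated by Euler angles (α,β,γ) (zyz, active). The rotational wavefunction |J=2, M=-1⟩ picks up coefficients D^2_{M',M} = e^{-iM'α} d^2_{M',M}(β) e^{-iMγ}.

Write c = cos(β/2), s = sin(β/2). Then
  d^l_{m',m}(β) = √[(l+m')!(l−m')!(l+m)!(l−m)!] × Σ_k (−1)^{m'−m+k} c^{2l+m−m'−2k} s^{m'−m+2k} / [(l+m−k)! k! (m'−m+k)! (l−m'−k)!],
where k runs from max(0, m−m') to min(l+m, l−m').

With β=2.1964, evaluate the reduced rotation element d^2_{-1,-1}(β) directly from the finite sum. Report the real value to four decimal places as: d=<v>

d=-0.4499

d^2_{-1,-1}(β=2.1964) via the finite sum:
c=cos(2.196400/2)=0.455200, s=sin(2.196400/2)=0.890389; N=√[1·6·1·6]=6.000000
k∈{0,1} keeps every argument non-negative
  k=0: (−1)^0·6.0000/(6)·0.4552^4·0.8904^0 = +0.042935
  k=1: (−1)^1·6.0000/(2)·0.4552^2·0.8904^2 = -0.492816
d^2_{-1,-1}(2.1964) = +0.042935 -0.492816 = -0.449882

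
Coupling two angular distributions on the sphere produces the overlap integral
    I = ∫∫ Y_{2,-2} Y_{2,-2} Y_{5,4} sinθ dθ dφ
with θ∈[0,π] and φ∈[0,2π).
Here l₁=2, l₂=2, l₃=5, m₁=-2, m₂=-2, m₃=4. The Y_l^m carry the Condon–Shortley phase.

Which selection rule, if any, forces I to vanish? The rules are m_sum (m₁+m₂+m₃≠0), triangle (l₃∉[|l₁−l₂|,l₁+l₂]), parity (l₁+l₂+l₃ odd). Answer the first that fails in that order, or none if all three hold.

triangle

m₁+m₂+m₃ = -2 − 2 + 4 = 0  ✓
triangle: need |l₁−l₂| ≤ l₃ ≤ l₁+l₂ = [0,4]; l₃=5 is outside  ✗
parity: l₁+l₂+l₃ = 9 is odd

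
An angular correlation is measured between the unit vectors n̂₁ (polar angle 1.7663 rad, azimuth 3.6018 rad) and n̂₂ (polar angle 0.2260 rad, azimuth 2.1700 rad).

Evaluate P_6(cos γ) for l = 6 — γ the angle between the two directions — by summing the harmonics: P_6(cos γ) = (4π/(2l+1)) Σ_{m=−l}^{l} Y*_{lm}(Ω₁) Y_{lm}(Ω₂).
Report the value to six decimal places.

Summing Y*_{l m}(θ₁,φ₁)·Y_{l m}(θ₂,φ₂) over m ∈ [−6, 6]; prefactor 4π/(2·6+1) = 0.966644:
  term(m=-6) = -0.00002 + 0.00002j   from Y*(Ω₁)=-0.39967 + 0.15980j, Y(Ω₂)=0.00005 - 0.00003j
  term(m=-5) = -0.00017 - 0.00021j   from Y*(Ω₁)=-0.19697 + 0.21999j, Y(Ω₂)=-0.00013 + 0.00091j
  term(m=-4) = -0.00139 + 0.00087j   from Y*(Ω₁)=0.05155 - 0.18622j, Y(Ω₂)=-0.00625 - 0.00576j
  term(m=-3) = -0.00665 - 0.01502j   from Y*(Ω₁)=-0.05836 - 0.30319j, Y(Ω₂)=0.05183 - 0.01196j
  term(m=-2) = -0.02478 + 0.00707j   from Y*(Ω₁)=0.06978 + 0.09172j, Y(Ω₂)=-0.08136 + 0.20828j
  term(m=-1) = -0.02404 - 0.17185j   from Y*(Ω₁)=0.27537 + 0.13650j, Y(Ω₂)=-0.31843 - 0.46624j
  term(m=+0) = -0.05055 + 0.00000j   from Y*(Ω₁)=-0.09369 + 0.00000j, Y(Ω₂)=0.53958 + 0.00000j
  term(m=+1) = -0.02404 + 0.17185j   from Y*(Ω₁)=-0.27537 + 0.13650j, Y(Ω₂)=0.31843 - 0.46624j
  term(m=+2) = -0.02478 - 0.00707j   from Y*(Ω₁)=0.06978 - 0.09172j, Y(Ω₂)=-0.08136 - 0.20828j
  term(m=+3) = -0.00665 + 0.01502j   from Y*(Ω₁)=0.05836 - 0.30319j, Y(Ω₂)=-0.05183 - 0.01196j
  term(m=+4) = -0.00139 - 0.00087j   from Y*(Ω₁)=0.05155 + 0.18622j, Y(Ω₂)=-0.00625 + 0.00576j
  term(m=+5) = -0.00017 + 0.00021j   from Y*(Ω₁)=0.19697 + 0.21999j, Y(Ω₂)=0.00013 + 0.00091j
  term(m=+6) = -0.00002 - 0.00002j   from Y*(Ω₁)=-0.39967 - 0.15980j, Y(Ω₂)=0.00005 + 0.00003j
Σ over m = -0.16467 + 0.00000j; ×(4π/13) → -0.15918 + 0.00000j. Real part: -0.159182

-0.159182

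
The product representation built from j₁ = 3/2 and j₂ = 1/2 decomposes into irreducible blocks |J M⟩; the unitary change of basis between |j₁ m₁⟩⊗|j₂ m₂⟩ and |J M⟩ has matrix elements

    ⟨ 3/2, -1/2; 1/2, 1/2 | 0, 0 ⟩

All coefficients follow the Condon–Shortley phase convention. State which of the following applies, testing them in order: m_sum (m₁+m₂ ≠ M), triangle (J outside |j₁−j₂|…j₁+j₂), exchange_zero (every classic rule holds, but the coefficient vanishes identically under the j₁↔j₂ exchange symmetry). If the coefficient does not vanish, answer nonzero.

m-sum: m₁+m₂ = -1/2+1/2 = 0, M = 0  ✓
triangle: need |j₁−j₂| ≤ J ≤ j₁+j₂, i.e. J ∈ [1, 2]; J = 0 is outside ✗ ⇒ coefficient is 0

triangle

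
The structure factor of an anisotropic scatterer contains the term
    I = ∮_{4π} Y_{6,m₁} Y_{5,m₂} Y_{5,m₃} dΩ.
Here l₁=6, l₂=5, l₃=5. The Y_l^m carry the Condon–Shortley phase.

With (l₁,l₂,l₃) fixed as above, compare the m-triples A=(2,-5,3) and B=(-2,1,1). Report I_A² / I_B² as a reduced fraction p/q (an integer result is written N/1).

Shared (l₁,l₂,l₃)=(6,5,5): N and (l;000)² cancel in I_A²/I_B².
A: Δ = 6!·6!·4!/17! = 1/28588560; Racah Σ t=0..0: t=0:+1/829440 = 1/829440; ⇒ 3j(6 5 5; 2 -5 3)² = 35/2431, sgn +1
B: Δ = 6!·6!·4!/17! = 1/28588560; Racah Σ t=2..6: t=2:+1/829440 t=3:−1/25920 t=4:+1/9216 t=5:−1/25920 t=6:+1/829440 = 7/207360; ⇒ 3j(6 5 5; -2 1 1)² = 28/2431, sgn +1
I_A²/I_B² = (35/2431)/(28/2431) = 5/4

5/4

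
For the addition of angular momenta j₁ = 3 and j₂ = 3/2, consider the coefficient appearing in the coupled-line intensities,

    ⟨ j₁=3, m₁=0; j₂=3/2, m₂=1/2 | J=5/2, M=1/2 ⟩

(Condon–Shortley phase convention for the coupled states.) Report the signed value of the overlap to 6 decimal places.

√[6·2!4!1!/8! · 3!3!2!1!3!2!] = √(216/35)
  +(−1)^1/∏(1,1,2,1,2,0)! = -1/4  (running -1/4)
  +(−1)^2/∏(2,0,1,0,3,1)! = 1/12  (running -1/6)
⟨..|..⟩ = √(216/35)·(-1/6) = -0.414039

-0.414039  (= −√(6/35))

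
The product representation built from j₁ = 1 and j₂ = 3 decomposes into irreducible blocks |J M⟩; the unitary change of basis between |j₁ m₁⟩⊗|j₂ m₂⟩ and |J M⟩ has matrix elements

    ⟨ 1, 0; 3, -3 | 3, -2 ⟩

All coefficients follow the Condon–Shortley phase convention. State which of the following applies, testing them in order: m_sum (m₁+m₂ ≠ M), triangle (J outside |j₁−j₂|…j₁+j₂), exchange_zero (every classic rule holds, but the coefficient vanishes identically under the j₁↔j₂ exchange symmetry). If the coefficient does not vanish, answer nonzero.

m_sum

m-sum: m₁+m₂ = 0+(-3) = -3, M = -2  ✗ ⇒ coefficient is 0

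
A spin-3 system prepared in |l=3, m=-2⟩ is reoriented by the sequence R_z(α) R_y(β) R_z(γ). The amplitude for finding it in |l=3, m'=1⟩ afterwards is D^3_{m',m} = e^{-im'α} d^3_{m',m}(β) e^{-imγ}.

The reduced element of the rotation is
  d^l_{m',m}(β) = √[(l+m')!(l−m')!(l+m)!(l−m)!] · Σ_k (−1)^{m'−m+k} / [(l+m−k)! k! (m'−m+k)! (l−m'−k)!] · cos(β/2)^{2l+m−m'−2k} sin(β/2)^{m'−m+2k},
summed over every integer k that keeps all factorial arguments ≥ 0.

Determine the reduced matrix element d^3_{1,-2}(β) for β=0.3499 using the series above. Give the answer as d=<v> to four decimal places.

d^3_{1,-2}(β=0.3499) via the finite sum:
c=cos(0.349900/2)=0.984735, s=sin(0.349900/2)=0.174059; N=√[24·2·1·120]=75.894664
Admissible k: 0..1 (factorial args all ≥0)
  k=0: (−1)^3·75.8947/(12)·0.9847^3·0.1741^3 = -0.031848
  k=1: (−1)^4·75.8947/(24)·0.9847^1·0.1741^5 = +0.000498
d^3_{1,-2}(0.3499) = -0.031848 +0.000498 = -0.031350

d=-0.0314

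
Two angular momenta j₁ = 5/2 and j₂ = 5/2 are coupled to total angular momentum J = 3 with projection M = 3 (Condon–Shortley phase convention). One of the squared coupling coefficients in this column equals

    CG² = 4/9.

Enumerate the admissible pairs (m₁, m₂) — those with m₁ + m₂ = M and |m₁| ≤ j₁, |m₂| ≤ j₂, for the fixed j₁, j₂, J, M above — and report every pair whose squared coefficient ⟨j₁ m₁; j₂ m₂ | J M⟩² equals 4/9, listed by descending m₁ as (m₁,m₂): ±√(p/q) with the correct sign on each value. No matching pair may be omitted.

(3/2,3/2): −√(4/9)

Admissible pairs with m₁+m₂ = M = 3: (1/2,5/2), (3/2,3/2), (5/2,1/2)
  (m₁,m₂)=(5/2,1/2): CG² = 5/18, CG = +√(5/18)
  (m₁,m₂)=(3/2,3/2): CG² = 4/9, CG = −√(4/9)   ← matches the target
  (m₁,m₂)=(1/2,5/2): CG² = 5/18, CG = +√(5/18)
Pairs with CG² = 4/9: (3/2,3/2): −√(4/9)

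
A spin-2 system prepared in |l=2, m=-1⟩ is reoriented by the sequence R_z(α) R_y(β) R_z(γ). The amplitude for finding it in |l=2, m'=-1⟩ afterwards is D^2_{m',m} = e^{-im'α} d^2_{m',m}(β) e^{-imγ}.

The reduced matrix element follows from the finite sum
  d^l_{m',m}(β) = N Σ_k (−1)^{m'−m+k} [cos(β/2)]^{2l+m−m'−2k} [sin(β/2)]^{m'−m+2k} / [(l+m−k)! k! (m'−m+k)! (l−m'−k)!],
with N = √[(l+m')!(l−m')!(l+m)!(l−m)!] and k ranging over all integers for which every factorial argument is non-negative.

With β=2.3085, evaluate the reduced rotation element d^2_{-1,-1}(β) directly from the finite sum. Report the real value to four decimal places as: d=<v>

d^2_{-1,-1}(β=2.3085) via the finite sum:
c=cos(2.308500/2)=0.404605, s=sin(2.308500/2)=0.914492; N=√[1·6·1·6]=6.000000
The bounds max(0,m−m')=0 and min(l+m,l−m')=1 give 2 terms
  k=0: (−1)^0·6.0000/(6)·0.4046^4·0.9145^0 = +0.026799
  k=1: (−1)^1·6.0000/(2)·0.4046^2·0.9145^2 = -0.410717
d^2_{-1,-1}(2.3085) = +0.026799 -0.410717 = -0.383917

d=-0.3839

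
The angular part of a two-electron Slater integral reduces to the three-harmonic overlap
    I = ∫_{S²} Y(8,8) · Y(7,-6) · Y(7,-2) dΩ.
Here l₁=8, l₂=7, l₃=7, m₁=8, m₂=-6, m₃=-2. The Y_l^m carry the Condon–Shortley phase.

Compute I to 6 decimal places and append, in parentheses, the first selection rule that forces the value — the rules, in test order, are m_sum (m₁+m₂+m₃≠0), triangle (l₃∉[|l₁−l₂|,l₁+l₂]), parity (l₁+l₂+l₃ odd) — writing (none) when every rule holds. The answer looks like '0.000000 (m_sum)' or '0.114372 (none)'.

Rules hold: Σm=0, L=22 even, 1≤7≤15.
N = 17·15·15 = 3825
Δ = 8!·8!·6!/23! = 1/22086194130
Racah Σ t=1..7: t=1:−1/18289152000 t=2:+1/248832000 t=3:−1/24883200 t=4:+1/11943936 t=5:−1/24883200 t=6:+1/248832000 t=7:−1/18289152000 = 11/975421440
⇒ 3j(8 7 7; 0 0 0)² = 1750/289731, sgn -1
Racah Σ t=0..0: t=0:+1/195084288000 = 1/195084288000
⇒ 3j(8 7 7; 8 -6 -2)² = 351/52003, sgn -1
4πI² = N·(3j₀)²·(3jₘ)² = 506250/3246473
I = +1·√(0.155938/4π) = 0.11139654
No selection rule forces the value: the integral is nonzero (none).

0.111397 (none)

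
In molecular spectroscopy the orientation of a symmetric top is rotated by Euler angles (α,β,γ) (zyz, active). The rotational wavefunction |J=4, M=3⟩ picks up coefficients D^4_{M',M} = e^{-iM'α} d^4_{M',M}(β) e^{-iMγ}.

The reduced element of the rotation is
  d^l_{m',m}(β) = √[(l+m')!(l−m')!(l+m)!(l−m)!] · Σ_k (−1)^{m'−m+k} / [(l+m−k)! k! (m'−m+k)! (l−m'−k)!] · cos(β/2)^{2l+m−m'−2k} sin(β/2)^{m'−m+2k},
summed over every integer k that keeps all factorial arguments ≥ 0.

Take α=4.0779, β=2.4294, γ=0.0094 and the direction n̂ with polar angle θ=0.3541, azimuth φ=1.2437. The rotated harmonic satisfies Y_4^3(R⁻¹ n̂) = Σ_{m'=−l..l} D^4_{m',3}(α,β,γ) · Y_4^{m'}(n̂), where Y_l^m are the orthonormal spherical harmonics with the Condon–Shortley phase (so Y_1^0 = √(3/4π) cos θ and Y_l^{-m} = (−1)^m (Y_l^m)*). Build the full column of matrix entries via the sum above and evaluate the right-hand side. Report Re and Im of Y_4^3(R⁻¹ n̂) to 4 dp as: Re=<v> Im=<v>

Re=-0.0428 Im=-0.0455

Need the full column D^4_{m',3} for m'=−4..4 at α=4.0779, β=2.4294, γ=0.0094.
cos(β/2)=0.348618, sin(β/2)=0.937265
d^4_{-4,3}: single k=7 term ⇒ +0.626515;  D = -0.525617-0.340950i
d^4_{-3,3}: k∈[6..7] ⇒ +0.576729 -0.595523 = -0.018794;  D = -0.017583+0.006636i
d^4_{-2,3}: k∈[5..6] ⇒ +0.343991 -0.828801 = -0.484810;  D = +0.131004-0.466775i
d^4_{-1,3}: k∈[4..5] ⇒ +0.150788 -0.653949 = -0.503161;  D = +0.309564+0.396662i
d^4_{0,3}: k∈[3..4] ⇒ +0.050165 -0.362598 = -0.312433;  D = -0.312309+0.008809i
d^4_{1,3}: k∈[2..3] ⇒ +0.012517 -0.150788 = -0.138272;  D = +0.078790-0.113627i
d^4_{2,3}: k∈[1..2] ⇒ +0.002195 -0.047591 = -0.045396;  D = +0.014711+0.042946i
d^4_{3,3}: k∈[0..1] ⇒ +0.000218 -0.011039 = -0.010821;  D = -0.010323-0.003244i
d^4_{4,3}: single k=0 term ⇒ -0.001659;  D = +0.001339-0.000980i
Y_4^{m'}(θ=0.3541,φ=1.2437) and Σ D·Y over m':
  (-0.5256-0.3410i)·(+0.0017+0.0062i)  (-0.0176+0.0066i)·(-0.0407+0.0272i)  (+0.1310-0.4668i)·(-0.1646-0.1263i)  (+0.3096+0.3967i)·(+0.1561-0.4602i)  (-0.3123+0.0088i)·(+0.3911+0.0000i)  (+0.0788-0.1136i)·(-0.1561-0.4602i)  (+0.0147+0.0429i)·(-0.1646+0.1263i)  (-0.0103-0.0032i)·(+0.0407+0.0272i)  (+0.0013-0.0010i)·(+0.0017-0.0062i)
Y_4^3(R⁻¹ n̂) = -0.042756-0.045487i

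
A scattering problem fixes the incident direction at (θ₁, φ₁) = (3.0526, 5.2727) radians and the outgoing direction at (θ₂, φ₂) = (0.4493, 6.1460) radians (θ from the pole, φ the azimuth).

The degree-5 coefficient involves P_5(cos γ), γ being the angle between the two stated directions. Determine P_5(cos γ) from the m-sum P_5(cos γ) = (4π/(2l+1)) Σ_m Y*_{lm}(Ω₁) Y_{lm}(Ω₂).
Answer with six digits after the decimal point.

Term-by-term m-sum for l=5 (normalisation 4π/11 = 1.142397):
  [-5]  conj(Y_{5,-5})(Ω₁) = 0.00000 + 0.00000j ; Y_{5,-5}(Ω₂) = 0.00555 + 0.00454j ; Δ = -0.00000 + 0.00000j
  [-4]  conj(Y_{5,-4})(Ω₁) = 0.00006 - 0.00007j ; Y_{5,-4}(Ω₂) = 0.04014 + 0.02454j ; Δ = 0.00000 - 0.00000j
  [-3]  conj(Y_{5,-3})(Ω₁) = -0.00191 - 0.00021j ; Y_{5,-3}(Ω₂) = 0.16372 + 0.07146j ; Δ = -0.00030 - 0.00017j
  [-2]  conj(Y_{5,-2})(Ω₁) = 0.01147 + 0.02373j ; Y_{5,-2}(Ω₂) = 0.39754 + 0.11189j ; Δ = 0.00190 + 0.01071j
  [-1]  conj(Y_{5,-1})(Ω₁) = 0.11770 - 0.18760j ; Y_{5,-1}(Ω₂) = 0.47752 + 0.06592j ; Δ = 0.06857 - 0.08182j
  [+0]  conj(Y_{5,0})(Ω₁) = -0.88083 + 0.00000j ; Y_{5,0}(Ω₂) = -0.03394 + 0.00000j ; Δ = 0.02990 + 0.00000j
  [+1]  conj(Y_{5,1})(Ω₁) = -0.11770 - 0.18760j ; Y_{5,1}(Ω₂) = -0.47752 + 0.06592j ; Δ = 0.06857 + 0.08182j
  [+2]  conj(Y_{5,2})(Ω₁) = 0.01147 - 0.02373j ; Y_{5,2}(Ω₂) = 0.39754 - 0.11189j ; Δ = 0.00190 - 0.01071j
  [+3]  conj(Y_{5,3})(Ω₁) = 0.00191 - 0.00021j ; Y_{5,3}(Ω₂) = -0.16372 + 0.07146j ; Δ = -0.00030 + 0.00017j
  [+4]  conj(Y_{5,4})(Ω₁) = 0.00006 + 0.00007j ; Y_{5,4}(Ω₂) = 0.04014 - 0.02454j ; Δ = 0.00000 + 0.00000j
  [+5]  conj(Y_{5,5})(Ω₁) = -0.00000 + 0.00000j ; Y_{5,5}(Ω₂) = -0.00555 + 0.00454j ; Δ = -0.00000 - 0.00000j
Accumulated sum 0.17025 - 0.00000j; after 4π/(2l+1) scaling, 0.19450 - 0.00000j ⇒ P_5 = 0.194497

0.194497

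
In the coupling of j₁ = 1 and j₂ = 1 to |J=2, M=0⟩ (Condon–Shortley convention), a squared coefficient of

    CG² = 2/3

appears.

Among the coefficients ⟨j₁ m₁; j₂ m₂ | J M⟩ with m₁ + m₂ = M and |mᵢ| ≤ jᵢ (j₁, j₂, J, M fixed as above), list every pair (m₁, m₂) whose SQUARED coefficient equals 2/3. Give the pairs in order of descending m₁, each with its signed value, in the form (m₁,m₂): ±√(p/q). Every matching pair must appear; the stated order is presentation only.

Admissible pairs with m₁+m₂ = M = 0: (-1,1), (0,0), (1,-1)
  (m₁,m₂)=(1,-1): CG² = 1/6, CG = +√(1/6)
  (m₁,m₂)=(0,0): CG² = 2/3, CG = +√(2/3)   ← matches the target
  (m₁,m₂)=(-1,1): CG² = 1/6, CG = +√(1/6)
Pairs with CG² = 2/3: (0,0): +√(2/3)

(0,0): +√(2/3)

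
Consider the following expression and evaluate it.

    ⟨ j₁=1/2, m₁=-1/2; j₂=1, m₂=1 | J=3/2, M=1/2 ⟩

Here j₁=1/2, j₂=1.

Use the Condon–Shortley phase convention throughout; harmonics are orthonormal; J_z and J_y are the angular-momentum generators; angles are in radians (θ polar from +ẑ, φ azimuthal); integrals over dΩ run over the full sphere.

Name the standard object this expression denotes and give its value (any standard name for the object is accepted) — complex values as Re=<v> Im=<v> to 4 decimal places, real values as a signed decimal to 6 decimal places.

Clebsch–Gordan coefficient, +√(1/3) ≈ +0.577350

This is a Clebsch–Gordan (vector-coupling) coefficient.
triangle: 0!*1!*2!/4! = 2/24
(j±m)!: 0!*1!*2!*0!*2!*1! = 4
prefactor² = (2J+1)*Δ*N² = 4/3
  k=0: +1/(0!*0!*1!*2!*0!*0!) = 1/2
Σ = 1/2  ⇒  CG² = 4/3*(1/2)² = 1/3
CG = +√(1/3) = +0.577350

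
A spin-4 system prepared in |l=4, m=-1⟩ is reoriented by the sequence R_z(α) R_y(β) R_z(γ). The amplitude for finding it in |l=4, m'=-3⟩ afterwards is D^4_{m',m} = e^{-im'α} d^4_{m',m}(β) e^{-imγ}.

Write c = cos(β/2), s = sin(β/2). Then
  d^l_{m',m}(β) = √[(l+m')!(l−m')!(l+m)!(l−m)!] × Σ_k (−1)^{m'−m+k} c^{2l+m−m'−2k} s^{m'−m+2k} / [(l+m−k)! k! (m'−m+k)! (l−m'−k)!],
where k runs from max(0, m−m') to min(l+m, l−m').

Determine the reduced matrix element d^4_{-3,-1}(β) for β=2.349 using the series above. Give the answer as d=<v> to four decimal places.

d=-0.1903

d^4_{-3,-1}(β=2.3490) via the finite sum:
Half-angle: c=0.386004, s=0.922497. N=√(1·5040·6·120)=1904.940944
k∈{2,3} keeps every argument non-negative
  k=2: (−1)^0·1904.9409/(240)·0.3860^6·0.9225^2 = +0.022344
  k=3: (−1)^1·1904.9409/(144)·0.3860^4·0.9225^4 = -0.212690
d^4_{-3,-1}(2.3490) = +0.022344 -0.212690 = -0.190347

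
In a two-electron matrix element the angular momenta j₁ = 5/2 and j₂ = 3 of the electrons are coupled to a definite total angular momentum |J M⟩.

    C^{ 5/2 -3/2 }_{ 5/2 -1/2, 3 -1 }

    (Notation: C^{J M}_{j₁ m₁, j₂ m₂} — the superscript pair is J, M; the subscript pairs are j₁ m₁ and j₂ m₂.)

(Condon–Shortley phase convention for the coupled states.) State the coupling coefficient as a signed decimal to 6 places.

triangle: 3!×2!×3!/9! = 72/362880
(j±m)!: 2!×3!×2!×4!×1!×4! = 13824
prefactor² = (2J+1)×Δ×N² = 576/35
  k=1: −1/(1!×2!×2!×1!×0!×2!) = -1/8
  k=2: +1/(2!×1!×1!×0!×1!×3!) = 1/12
Σ = -1/24  ⇒  CG² = 576/35×(-1/24)² = 1/35
CG = −√(1/35) = -0.169031

−√(1/35) = -0.169031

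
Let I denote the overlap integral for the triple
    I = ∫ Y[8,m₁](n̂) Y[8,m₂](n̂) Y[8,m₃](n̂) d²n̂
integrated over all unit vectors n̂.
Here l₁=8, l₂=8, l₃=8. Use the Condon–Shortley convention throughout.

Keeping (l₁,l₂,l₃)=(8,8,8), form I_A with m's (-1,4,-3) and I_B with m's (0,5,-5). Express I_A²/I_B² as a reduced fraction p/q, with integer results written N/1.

l's match ⇒ only the (l;m) 3-j factors differ between A and B.
A: triangle coeff Δ(8,8,8) = 1/236637794250; Σ_t [4,8]: t=4:+1/16721510400 t=5:−1/2090188800 t=6:+1/1492992000 t=7:−1/5225472000 t=8:+1/117050572800 = 1/14631321600; (3j)²=192/96577 [(8 8 8; -1 4 -3)], sign=-1
B: triangle coeff Δ(8,8,8) = 1/236637794250; Σ_t [5,8]: t=5:−1/20901888000 t=6:+1/10450944000 t=7:−1/36578304000 t=8:+1/1170505728000 = 1/46820229120; (3j)²=65/14858 [(8 8 8; 0 5 -5)], sign=-1
I_A²/I_B² = (192/96577)/(65/14858) = 384/845

384/845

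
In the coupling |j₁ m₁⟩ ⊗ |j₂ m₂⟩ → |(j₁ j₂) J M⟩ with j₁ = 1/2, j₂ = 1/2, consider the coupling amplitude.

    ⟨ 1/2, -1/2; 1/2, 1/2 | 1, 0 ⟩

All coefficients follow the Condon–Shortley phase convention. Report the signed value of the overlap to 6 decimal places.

triangle: 0!·1!·1!/3! = 1/6
(j±m)!: 0!·1!·1!·0!·1!·1! = 1
prefactor² = (2J+1)·Δ·N² = 1/2
  k=0: +1/(0!·0!·1!·1!·0!·0!) = 1
Σ = 1  ⇒  CG² = 1/2·1² = 1/2
CG = +√(1/2) = +0.707107

+√(1/2) = +0.707107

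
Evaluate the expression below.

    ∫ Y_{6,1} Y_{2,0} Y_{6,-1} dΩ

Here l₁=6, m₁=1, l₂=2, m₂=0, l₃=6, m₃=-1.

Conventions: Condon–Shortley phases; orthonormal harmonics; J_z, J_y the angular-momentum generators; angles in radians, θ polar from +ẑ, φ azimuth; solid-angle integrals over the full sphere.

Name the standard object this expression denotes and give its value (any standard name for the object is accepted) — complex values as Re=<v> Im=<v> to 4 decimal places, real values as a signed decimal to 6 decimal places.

This is a Gaunt coefficient — the integral of a triple product of spherical harmonics over the sphere.
m-sum 0 ✓  L=14 even ✓  4≤6≤8 ✓
Π(2lᵢ+1) = 13×5×13 = 845
triangle coeff Δ(6,2,6) = 1/90090
Σ_t [0,2]: t=0:+1/69120 t=1:−1/14400 t=2:+1/69120 = -7/172800
(3j)²=14/715 [(6 2 6; 0 0 0)], sign=-1
Σ_t [0,2]: t=0:+1/57600 t=1:−1/17280 t=2:+1/120960 = -13/403200
(3j)²=13/770 [(6 2 6; 1 0 -1)], sign=+1
⇒ 4πI² = 169/605
I = (-1)√(169/605/(4π)) = -0.14909419

Gaunt coefficient, -0.149094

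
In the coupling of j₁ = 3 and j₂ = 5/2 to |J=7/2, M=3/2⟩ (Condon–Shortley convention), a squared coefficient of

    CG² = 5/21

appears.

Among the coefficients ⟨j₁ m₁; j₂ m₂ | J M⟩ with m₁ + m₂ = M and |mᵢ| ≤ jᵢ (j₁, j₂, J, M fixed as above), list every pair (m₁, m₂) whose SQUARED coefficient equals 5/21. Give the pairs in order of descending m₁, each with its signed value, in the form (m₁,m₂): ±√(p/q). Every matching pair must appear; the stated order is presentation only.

(1,1/2): −√(5/21)

Admissible pairs with m₁+m₂ = M = 3/2: (-1,5/2), (0,3/2), (1,1/2), (2,-1/2), (3,-3/2)
  (m₁,m₂)=(3,-3/2): CG² = 2/7, CG = +√(2/7)
  (m₁,m₂)=(2,-1/2): CG² = 2/21, CG = +√(2/21)
  (m₁,m₂)=(1,1/2): CG² = 5/21, CG = −√(5/21)   ← matches the target
  (m₁,m₂)=(0,3/2): CG² = 0/1, CG = 0
  (m₁,m₂)=(-1,5/2): CG² = 8/21, CG = +√(8/21)
Pairs with CG² = 5/21: (1,1/2): −√(5/21)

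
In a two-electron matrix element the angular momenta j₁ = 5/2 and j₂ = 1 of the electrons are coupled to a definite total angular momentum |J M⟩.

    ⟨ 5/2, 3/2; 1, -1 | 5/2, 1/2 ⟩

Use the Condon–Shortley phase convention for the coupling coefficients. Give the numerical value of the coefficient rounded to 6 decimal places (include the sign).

√[6·1!4!1!/7! · 4!1!0!2!3!2!] = √(576/35)
  +(−1)^0/∏(0,1,1,0,3,1)! = 1/6  (running 1/6)
⟨..|..⟩ = √(576/35)·(1/6) = +0.676123

+0.676123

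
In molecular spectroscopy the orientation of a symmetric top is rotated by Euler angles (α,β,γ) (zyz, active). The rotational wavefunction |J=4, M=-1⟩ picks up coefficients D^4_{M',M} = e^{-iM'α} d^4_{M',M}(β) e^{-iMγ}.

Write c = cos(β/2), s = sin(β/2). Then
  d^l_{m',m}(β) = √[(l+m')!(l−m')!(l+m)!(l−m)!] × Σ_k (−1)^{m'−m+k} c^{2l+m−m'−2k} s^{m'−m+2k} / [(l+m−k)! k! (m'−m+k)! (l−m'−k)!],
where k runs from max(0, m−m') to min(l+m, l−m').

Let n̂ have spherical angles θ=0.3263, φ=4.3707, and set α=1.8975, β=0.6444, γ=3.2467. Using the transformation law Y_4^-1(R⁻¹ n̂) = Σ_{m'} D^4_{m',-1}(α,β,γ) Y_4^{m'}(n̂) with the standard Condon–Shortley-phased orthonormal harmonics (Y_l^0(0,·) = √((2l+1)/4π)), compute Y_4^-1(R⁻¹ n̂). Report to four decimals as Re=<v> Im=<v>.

Re=-0.0914 Im=-0.0342

Need the full column D^4_{m',-1} for m'=−4..4 at α=1.8975, β=0.6444, γ=3.2467.
cos(β/2)=0.948541, sin(β/2)=0.316654
d^4_{-4,-1}: single k=3 term ⇒ +0.182444;  D = -0.028864-0.180147i
d^4_{-3,-1}: k∈[2..3] ⇒ +0.579665 -0.107667 = +0.471998;  D = -0.417438+0.220291i
d^4_{-2,-1}: k∈[1..3] ⇒ +0.928142 -0.517181 +0.038425 = +0.449386;  D = +0.326190+0.309107i
d^4_{-1,-1}: k∈[0..3] ⇒ +0.655314 -1.095465 +0.244167 -0.009070 = -0.205055;  D = -0.085819+0.186233i
d^4_{0,-1}: k∈[0..3] ⇒ -0.978347 +0.654188 -0.072906 +0.001354 = -0.395711;  D = +0.393527+0.041516i
d^4_{1,-1}: k∈[0..3] ⇒ +0.730310 -0.244167 +0.013605 -0.000101 = +0.499648;  D = +0.109816+0.487430i
d^4_{2,-1}: k∈[0..2] ⇒ -0.344787 +0.057637 -0.001285 = -0.288435;  D = -0.246154+0.150343i
d^4_{3,-1}: k∈[0..1] ⇒ +0.107667 -0.007199 = +0.100468;  D = -0.077114-0.064399i
d^4_{4,-1}: single k=0 term ⇒ -0.020332;  D = +0.007335-0.018963i
Y_4^{m'}(θ=0.3263,φ=4.3707) and Σ D·Y over m':
  (-0.0289-0.1801i)·(+0.0009+0.0046i)  (-0.4174+0.2203i)·(+0.0334-0.0203i)  (+0.3262+0.3091i)·(-0.1407-0.1146i)  (-0.0858+0.1862i)·(-0.1579+0.4440i)  (+0.3935+0.0415i)·(+0.4506+0.0000i)  (+0.1098+0.4874i)·(+0.1579+0.4440i)  (-0.2462+0.1503i)·(-0.1407+0.1146i)  (-0.0771-0.0644i)·(-0.0334-0.0203i)  (+0.0073-0.0190i)·(+0.0009-0.0046i)
Y_4^-1(R⁻¹ n̂) = -0.091449-0.034165i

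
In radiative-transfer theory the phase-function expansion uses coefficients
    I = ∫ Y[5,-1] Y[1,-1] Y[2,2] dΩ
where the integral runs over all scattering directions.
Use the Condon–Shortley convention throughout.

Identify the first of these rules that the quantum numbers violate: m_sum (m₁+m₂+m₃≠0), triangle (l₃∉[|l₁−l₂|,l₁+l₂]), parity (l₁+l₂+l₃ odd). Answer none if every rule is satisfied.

triangle

m₁+m₂+m₃ = -1 − 1 + 2 = 0  ✓
triangle: need |l₁−l₂| ≤ l₃ ≤ l₁+l₂ = [4,6]; l₃=2 is outside  ✗
parity: l₁+l₂+l₃ = 8 is even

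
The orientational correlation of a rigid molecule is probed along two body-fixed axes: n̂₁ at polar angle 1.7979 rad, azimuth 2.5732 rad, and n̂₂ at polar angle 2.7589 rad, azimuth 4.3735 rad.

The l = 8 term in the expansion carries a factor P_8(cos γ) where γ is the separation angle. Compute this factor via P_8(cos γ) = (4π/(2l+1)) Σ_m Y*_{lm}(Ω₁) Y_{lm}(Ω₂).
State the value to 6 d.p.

Addition theorem: P_8(cos γ) = (4π/17) Σ_m Y*_{lm}(Ω₁) Y_{lm}(Ω₂), m = −8…8:
  [-8]  conj(Y_{8,-8})(Ω₁) = -0.068857+0.412890i ; Y_{8,-8}(Ω₂) = -0.000177+0.000081i ; Δ = -0.000021-0.000079i
  [-7]  conj(Y_{8,-7})(Ω₁) = -0.259080+0.287389i ; Y_{8,-7}(Ω₂) = -0.001347-0.001391i ; Δ = +0.000749-0.000027i
  [-6]  conj(Y_{8,-6})(Ω₁) = +0.074377-0.020485i ; Y_{8,-6}(Ω₂) = +0.005423-0.010877i ; Δ = +0.000181-0.000920i
  [-5]  conj(Y_{8,-5})(Ω₁) = +0.343986+0.106268i ; Y_{8,-5}(Ω₂) = +0.053854+0.006693i ; Δ = +0.017814+0.008025i
  [-4]  conj(Y_{8,-4})(Ω₁) = +0.029759+0.035133i ; Y_{8,-4}(Ω₂) = +0.037598+0.171972i ; Δ = -0.004923+0.006439i
  [-3]  conj(Y_{8,-3})(Ω₁) = -0.043432-0.321255i ; Y_{8,-3}(Ω₂) = -0.341105+0.211076i ; Δ = +0.082624+0.100414i
  [-2]  conj(Y_{8,-2})(Ω₁) = +0.041727-0.090028i ; Y_{8,-2}(Ω₂) = -0.442550-0.356250i ; Δ = -0.050539+0.024977i
  [-1]  conj(Y_{8,-1})(Ω₁) = -0.256046+0.163537i ; Y_{8,-1}(Ω₂) = +0.094830-0.269031i ; Δ = +0.019716+0.084393i
  [+0]  conj(Y_{8,0})(Ω₁) = -0.114389-0.000000i ; Y_{8,0}(Ω₂) = -0.393149+0.000000i ; Δ = +0.044972+0.000000i
  [+1]  conj(Y_{8,1})(Ω₁) = +0.256046+0.163537i ; Y_{8,1}(Ω₂) = -0.094830-0.269031i ; Δ = +0.019716-0.084393i
  [+2]  conj(Y_{8,2})(Ω₁) = +0.041727+0.090028i ; Y_{8,2}(Ω₂) = -0.442550+0.356250i ; Δ = -0.050539-0.024977i
  [+3]  conj(Y_{8,3})(Ω₁) = +0.043432-0.321255i ; Y_{8,3}(Ω₂) = +0.341105+0.211076i ; Δ = +0.082624-0.100414i
  [+4]  conj(Y_{8,4})(Ω₁) = +0.029759-0.035133i ; Y_{8,4}(Ω₂) = +0.037598-0.171972i ; Δ = -0.004923-0.006439i
  [+5]  conj(Y_{8,5})(Ω₁) = -0.343986+0.106268i ; Y_{8,5}(Ω₂) = -0.053854+0.006693i ; Δ = +0.017814-0.008025i
  [+6]  conj(Y_{8,6})(Ω₁) = +0.074377+0.020485i ; Y_{8,6}(Ω₂) = +0.005423+0.010877i ; Δ = +0.000181+0.000920i
  [+7]  conj(Y_{8,7})(Ω₁) = +0.259080+0.287389i ; Y_{8,7}(Ω₂) = +0.001347-0.001391i ; Δ = +0.000749+0.000027i
  [+8]  conj(Y_{8,8})(Ω₁) = -0.068857-0.412890i ; Y_{8,8}(Ω₂) = -0.000177-0.000081i ; Δ = -0.000021+0.000079i
Σ over m = +0.176172+0.000000i; ×(4π/17) → +0.130226+0.000000i. Real part: 0.130226

0.130226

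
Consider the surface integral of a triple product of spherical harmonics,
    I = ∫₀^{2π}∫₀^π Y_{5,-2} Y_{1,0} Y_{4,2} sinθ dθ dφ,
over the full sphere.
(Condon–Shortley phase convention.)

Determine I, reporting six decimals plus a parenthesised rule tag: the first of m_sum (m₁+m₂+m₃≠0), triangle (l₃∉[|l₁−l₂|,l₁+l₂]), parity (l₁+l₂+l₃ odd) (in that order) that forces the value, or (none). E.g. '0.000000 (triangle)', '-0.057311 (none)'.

0.225034 (none)

Rules hold: Σm=0, L=10 even, 4≤4≤6.
N = 11·3·9 = 297
Δ = 2!·8!·0!/11! = 1/495
Racah Σ t=1..1: t=1:−1/576 = -1/576
⇒ 3j(5 1 4; 0 0 0)² = 5/99, sgn -1
Racah Σ t=1..1: t=1:−1/1440 = -1/1440
⇒ 3j(5 1 4; -2 0 2)² = 7/165, sgn -1
4πI² = N·(3j₀)²·(3jₘ)² = 7/11
I = +1·√(0.636364/4π) = 0.22503380
No selection rule forces the value: the integral is nonzero (none).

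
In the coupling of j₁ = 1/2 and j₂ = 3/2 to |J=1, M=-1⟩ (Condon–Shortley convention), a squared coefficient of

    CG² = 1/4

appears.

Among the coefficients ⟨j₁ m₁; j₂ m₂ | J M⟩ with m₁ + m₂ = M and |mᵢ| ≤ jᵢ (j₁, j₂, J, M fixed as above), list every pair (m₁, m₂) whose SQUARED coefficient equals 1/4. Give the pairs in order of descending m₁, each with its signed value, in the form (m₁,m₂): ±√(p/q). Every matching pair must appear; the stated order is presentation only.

Admissible pairs with m₁+m₂ = M = -1: (-1/2,-1/2), (1/2,-3/2)
  (m₁,m₂)=(1/2,-3/2): CG² = 3/4, CG = +√(3/4)
  (m₁,m₂)=(-1/2,-1/2): CG² = 1/4, CG = −√(1/4)   ← matches the target
Pairs with CG² = 1/4: (-1/2,-1/2): −√(1/4)

(-1/2,-1/2): −√(1/4)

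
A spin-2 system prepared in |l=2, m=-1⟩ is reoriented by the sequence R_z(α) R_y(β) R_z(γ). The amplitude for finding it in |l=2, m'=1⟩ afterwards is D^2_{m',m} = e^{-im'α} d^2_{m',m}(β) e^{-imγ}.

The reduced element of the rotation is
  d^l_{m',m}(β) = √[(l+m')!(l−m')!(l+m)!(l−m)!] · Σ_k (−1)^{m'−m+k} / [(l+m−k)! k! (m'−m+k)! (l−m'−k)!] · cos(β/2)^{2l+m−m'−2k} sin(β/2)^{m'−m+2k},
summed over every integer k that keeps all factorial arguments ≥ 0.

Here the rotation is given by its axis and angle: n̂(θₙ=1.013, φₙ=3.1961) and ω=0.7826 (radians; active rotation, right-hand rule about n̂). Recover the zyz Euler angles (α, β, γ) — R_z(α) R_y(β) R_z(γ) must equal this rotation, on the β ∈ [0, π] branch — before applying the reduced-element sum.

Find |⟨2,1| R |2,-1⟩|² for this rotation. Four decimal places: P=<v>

Axis–angle → zyz. n̂ = (sinθₙcosφₙ, sinθₙsinφₙ, cosθₙ) = (-0.847164, -0.046222, +0.529318), ω = 0.7826.
R = I cosω + sinω [n̂]ₓ + (1−cosω) n̂n̂ᵀ gives
  R = [+0.917870, -0.361844, -0.163045; +0.384627, +0.709704, +0.590239; -0.097860, -0.604474, +0.790591]
β = atan2(√(R₁₃²+R₂₃²), R₃₃) = 0.659023; α = atan2(R₂₃, R₁₃) mod 2π = 1.840312; γ = atan2(R₃₂, −R₃₁) mod 2π = 4.872890
Split into d^2_{1,-1}(β=0.6590) × two z-phases.
c=cos(0.659023/2)=0.946201, s=sin(0.659023/2)=0.323581; N=√[6·1·1·6]=6.000000
k∈{0,1} keeps every argument non-negative
  k=0: (−1)^2·6.0000/(2)·0.9462^2·0.3236^2 = +0.281224
  k=1: (−1)^3·6.0000/(6)·0.9462^0·0.3236^4 = -0.010963
d^2_{1,-1}(0.6590) = +0.281224 -0.010963 = +0.270261
|D^2_{1,-1}|² = |d^2_{1,-1}(β)|² = (+0.270261)² = 0.073041 (the z-rotation phases have unit modulus)

P=0.0730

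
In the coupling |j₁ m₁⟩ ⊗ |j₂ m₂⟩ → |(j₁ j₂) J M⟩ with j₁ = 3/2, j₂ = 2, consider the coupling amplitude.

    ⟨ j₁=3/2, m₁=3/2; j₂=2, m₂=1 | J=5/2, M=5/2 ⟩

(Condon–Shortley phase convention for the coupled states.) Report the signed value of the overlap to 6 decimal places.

+√(3/7) ≈ +0.654654

j₁+j₂−J=1  J+j₁−j₂=2  J−j₁+j₂=3  j₁+j₂+J+1=7
(j₁±m₁, j₂±m₂, J±M) = (3,0,3,1,5,0)
P² = 432/7
sum k=0..0:
  [0] +1/12 = 1/12
S = 1/12
C² = P²·S² = 3/7 ; C = +0.654654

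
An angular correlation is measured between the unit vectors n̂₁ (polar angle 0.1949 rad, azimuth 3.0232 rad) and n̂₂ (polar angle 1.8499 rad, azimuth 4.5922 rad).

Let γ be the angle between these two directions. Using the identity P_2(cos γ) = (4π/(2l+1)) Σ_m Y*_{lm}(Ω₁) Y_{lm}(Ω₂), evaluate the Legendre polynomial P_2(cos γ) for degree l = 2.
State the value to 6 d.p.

Expand P_2 via completeness: Σ_{m} conj(Y_{2,m}) at Ω₁ times Y_{2,m} at Ω₂ —
  m=-2: (0.014084, -0.003399) × (-0.346694, -0.084981) = (-0.005172, -0.000019)  (running Σ = (-0.005172, -0.000019))
  m=-1: (-0.145758, 0.017338) × (0.024531, -0.203121) = (-0.000054, 0.030032)  (running Σ = (-0.005226, 0.030013))
  m=0: (0.595295, -0.000000) × (-0.243580, 0.000000) = (-0.145002, 0.000000)  (running Σ = (-0.150227, 0.030013))
  m=1: (0.145758, 0.017338) × (-0.024531, -0.203121) = (-0.000054, -0.030032)  (running Σ = (-0.150281, -0.000019))
  m=2: (0.014084, 0.003399) × (-0.346694, 0.084981) = (-0.005172, 0.000019)  (running Σ = (-0.155453, 0.000000))
Σ over m = (-0.155453, 0.000000); ×(4π/5) → (-0.390696, 0.000000). Real part: -0.390696

-0.390696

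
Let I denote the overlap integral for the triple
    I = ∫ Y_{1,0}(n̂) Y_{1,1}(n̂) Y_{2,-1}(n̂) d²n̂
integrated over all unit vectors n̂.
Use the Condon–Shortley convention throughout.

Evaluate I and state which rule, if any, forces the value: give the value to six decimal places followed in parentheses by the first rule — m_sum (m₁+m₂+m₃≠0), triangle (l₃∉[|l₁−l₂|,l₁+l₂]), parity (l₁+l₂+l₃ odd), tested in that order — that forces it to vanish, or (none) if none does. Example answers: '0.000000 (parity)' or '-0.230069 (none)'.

m-sum 0 ✓  L=4 even ✓  0≤2≤2 ✓
Π(2lᵢ+1) = 3×3×5 = 45
triangle coeff Δ(1,1,2) = 1/30
Σ_t [0,0]: t=0:+1/1 = 1/1
(3j)²=2/15 [(1 1 2; 0 0 0)], sign=+1
Σ_t [0,0]: t=0:+1/2 = 1/2
(3j)²=1/10 [(1 1 2; 0 1 -1)], sign=-1
⇒ 4πI² = 3/5
I = (-1)√(3/5/(4π)) = -0.21850969
No selection rule forces the value: the integral is nonzero (none).

-0.218510 (none)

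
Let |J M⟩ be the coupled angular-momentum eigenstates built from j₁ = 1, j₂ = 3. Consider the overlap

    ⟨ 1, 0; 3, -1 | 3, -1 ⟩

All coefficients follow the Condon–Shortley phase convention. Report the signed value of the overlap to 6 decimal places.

j₁+j₂−J=1  J+j₁−j₂=1  J−j₁+j₂=5  j₁+j₂+J+1=8
(j₁±m₁, j₂±m₂, J±M) = (1,1,2,4,2,4)
P² = 48
sum k=0..1:
  [0] +1/12 = 1/12
  [1] −1/24 = -1/24
S = 1/24
C² = P²·S² = 1/12 ; C = +0.288675

+√(1/12) ≈ +0.288675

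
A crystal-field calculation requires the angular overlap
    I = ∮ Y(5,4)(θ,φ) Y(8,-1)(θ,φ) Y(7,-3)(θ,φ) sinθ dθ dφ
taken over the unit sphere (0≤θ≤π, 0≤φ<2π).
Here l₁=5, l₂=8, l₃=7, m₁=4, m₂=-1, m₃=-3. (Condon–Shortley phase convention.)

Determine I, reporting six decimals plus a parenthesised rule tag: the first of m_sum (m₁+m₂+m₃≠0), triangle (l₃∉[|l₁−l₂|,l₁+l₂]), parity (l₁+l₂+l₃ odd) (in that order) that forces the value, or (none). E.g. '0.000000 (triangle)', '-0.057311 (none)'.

Rules hold: Σm=0, L=20 even, 3≤7≤13.
N = 11·17·15 = 2805
Δ = 6!·4!·10!/21! = 1/814773960
Racah Σ t=1..5: t=1:−1/87091200 t=2:+1/4976640 t=3:−1/2073600 t=4:+1/4976640 t=5:−1/87091200 = -1/9676800
⇒ 3j(5 8 7; 0 0 0)² = 360/46189, sgn +1
Racah Σ t=0..1: t=0:+1/130636800 t=1:−1/49766400 = -13/1045094400
⇒ 3j(5 8 7; 4 -1 -3)² = 39/3553, sgn -1
4πI² = N·(3j₀)²·(3jₘ)² = 16200/67507
I = -1·√(0.239975/4π) = -0.13819049
No selection rule forces the value: the integral is nonzero (none).

-0.138190 (none)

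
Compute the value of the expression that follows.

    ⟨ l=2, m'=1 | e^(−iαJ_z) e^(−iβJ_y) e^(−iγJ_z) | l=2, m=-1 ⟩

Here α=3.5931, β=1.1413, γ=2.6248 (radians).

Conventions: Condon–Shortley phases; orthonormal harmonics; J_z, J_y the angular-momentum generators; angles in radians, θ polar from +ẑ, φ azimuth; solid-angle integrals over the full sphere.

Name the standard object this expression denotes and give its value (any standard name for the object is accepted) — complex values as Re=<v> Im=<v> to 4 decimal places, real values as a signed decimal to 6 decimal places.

Wigner D-matrix element, Re=0.3031 Im=-0.4406

This is a Wigner D-matrix element — the rotation-matrix element ⟨l m'| R(α,β,γ) |l m⟩ in the angular-momentum basis.
Split into d^2_{1,-1}(β=1.1413) × two z-phases.
With c≡cos(β/2)=0.841550 and s≡sin(β/2)=0.540179, N=[6·1·1·6]^{1/2}=6.000000
k∈{0,1} keeps every argument non-negative
  k=0: (−1)^2·6.0000/(2)·0.8416^2·0.5402^2 = +0.619950
  k=1: (−1)^3·6.0000/(6)·0.8416^0·0.5402^4 = -0.085143
d^2_{1,-1}(1.1413) = +0.619950 -0.085143 = +0.534807
D = (-0.899790+0.436322i)·(+0.534807)·(-0.869408+0.494094i) = +0.303076-0.440640i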